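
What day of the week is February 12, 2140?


Zeller's congruence:
q=12, m=14, k=39, j=21
h = (12 + ⌊13×15/5⌋ + 39 + ⌊39/4⌋ + ⌊21/4⌋ - 2×21) mod 7
= (12 + 39 + 39 + 9 + 5 - 42) mod 7
= 62 mod 7 = 6
h=6 → Friday

Friday


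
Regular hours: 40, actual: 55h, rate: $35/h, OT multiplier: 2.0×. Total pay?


Regular: 40h × $35 = $1400.00
Overtime: 55 - 40 = 15h
OT pay: 15h × $35 × 2.0 = $1050.00
Total = $1400.00 + $1050.00 = $2450.00

$2450.00


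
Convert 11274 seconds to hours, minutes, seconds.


Hours: 11274 ÷ 3600 = 3 remainder 474
Minutes: 474 ÷ 60 = 7 remainder 54
Seconds: 54

3h 7m 54s


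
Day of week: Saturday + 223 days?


Friday

Start: Saturday (index 5)
(5 + 223) mod 7
= 228 mod 7
= 4
Index 4 → Friday


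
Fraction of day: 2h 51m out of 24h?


Total minutes: 2×60 + 51 = 171
Day = 24×60 = 1440 minutes
Fraction = 171/1440 ≈ 0.1188
As a percentage: 171/1440 × 100 ≈ 11.88%

0.1188 (11.88%)


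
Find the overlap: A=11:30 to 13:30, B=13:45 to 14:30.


0 minutes

Meeting A: 690-810 (in minutes from midnight)
Meeting B: 825-870
Overlap start = max(690, 825) = 825
Overlap end = min(810, 870) = 810
Overlap = max(0, 810 - 825) = 0 min


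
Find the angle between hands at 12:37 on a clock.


Hour hand (12 ≡ 0 on the dial): 0×30 + 37×0.5 = 18.5°
Minute hand = 37×6 = 222°
Difference = |18.5 - 222| = 203.5°
Since > 180°: 360 - 203.5 = 156.5°

156.5°


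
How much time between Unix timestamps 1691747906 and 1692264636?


Difference = 1692264636 - 1691747906 = 516730 seconds
In hours: 516730 / 3600 ≈ 143.5
In days: 516730 / 86400 ≈ 5.98

516730 seconds (143.5 hours / 5.98 days)


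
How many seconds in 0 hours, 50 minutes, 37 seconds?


3037 seconds

Hours: 0 × 3600 = 0
Minutes: 50 × 60 = 3000
Seconds: 37
Total = 0 + 3000 + 37 = 3037


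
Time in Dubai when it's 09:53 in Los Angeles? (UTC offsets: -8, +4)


Time difference = UTC+4 - UTC-8 = +12 hours
New hour = (9 + 12) mod 24
= 21 mod 24 = 21
Minutes unchanged → 21:53

21:53


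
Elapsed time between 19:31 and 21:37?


End time in minutes: 21×60 + 37 = 1297
Start time in minutes: 19×60 + 31 = 1171
Difference = 1297 - 1171 = 126 minutes
= 2 hours 6 minutes

2h 6m


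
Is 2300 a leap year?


No

Rules: divisible by 4 AND (not by 100 OR by 400)
2300 ÷ 4 = 575 exactly → divisible by 4
2300 ÷ 100 = 23 exactly → divisible by 100
2300 ÷ 400 = 5 remainder 300 → not divisible by 400
Divisible by 100 but not by 400 → not a leap year


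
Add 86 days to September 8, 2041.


December 3, 2041

Start: September 8, 2041
Add 86 days
September 8 → October 1: 30 - 8 + 1 = 23 days (86 - 23 = 63 left)
October 1 → November 1: 31 - 1 + 1 = 31 days (63 - 31 = 32 left)
November 1 → December 1: 30 - 1 + 1 = 30 days (32 - 30 = 2 left)
December 1 + 2 = December 3, 2041


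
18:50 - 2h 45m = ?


Start: 1130 minutes from midnight
Subtract: 165 minutes
Remaining: 1130 - 165 = 965
Hours: 16, Minutes: 5

16:05


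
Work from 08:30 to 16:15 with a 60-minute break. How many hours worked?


Total time = (16×60+15) - (8×60+30)
= 975 - 510 = 465 min
Minus break: 465 - 60 = 405 min
= 6h 45m

6h 45m (405 minutes)


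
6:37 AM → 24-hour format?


Input: 6:37 AM
AM hour stays: 6

06:37


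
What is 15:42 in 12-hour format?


3:42 PM

Hour: 15
15 - 12 = 3 → PM


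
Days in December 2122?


31 days

Month: December (month 12)
December has 31 days


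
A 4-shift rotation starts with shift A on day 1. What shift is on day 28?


Shift D

Shifts: A, B, C, D
Start: A (index 0)
Day 28: (0 + 28 - 1) mod 4
= 27 mod 4
= 3
Index 3 → shift D


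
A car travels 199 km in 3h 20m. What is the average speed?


Distance: 199 km
Time: 3h 20m = 200 min = 200/60 = 10/3 hours
Speed = 199 ÷ (10/3) = 199 × 3 / 10 = 597/10 = 59.7 km/h

59.7 km/h


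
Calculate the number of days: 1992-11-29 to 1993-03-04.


From November 29, 1992 to March 4, 1993
Rest of November 1992: 30 - 29 = 1
Full months: December 31, January 31, February 1993 28
Days into March 1993: 4
Total = 1 + 31 + 31 + 28 + 4 = 95 days

95 days


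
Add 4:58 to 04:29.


09:27

Start: 269 minutes from midnight
Add: 298 minutes
Total: 567 minutes
Hours: 567 ÷ 60 = 9 remainder 27


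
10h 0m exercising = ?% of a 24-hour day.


41.7%

Time: 600 minutes
Day: 1440 minutes
Percentage = (600/1440) × 100 ≈ 41.7%


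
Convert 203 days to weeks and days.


29 weeks 0 days

Weeks: 203 ÷ 7 = 29 remainder 0


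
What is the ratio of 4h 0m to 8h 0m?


1:2 (0.50)

Duration 1: 240 minutes
Duration 2: 480 minutes
Ratio = 240:480
GCD = 240
Simplified = 1:2
As a decimal: 1/2 = 0.50


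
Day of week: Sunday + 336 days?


Sunday

Start: Sunday (index 6)
(6 + 336) mod 7
= 342 mod 7
= 6
Index 6 → Sunday


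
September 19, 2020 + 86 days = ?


Start: September 19, 2020
Add 86 days
September 19 → October 1: 30 - 19 + 1 = 12 days (86 - 12 = 74 left)
October 1 → November 1: 31 - 1 + 1 = 31 days (74 - 31 = 43 left)
November 1 → December 1: 30 - 1 + 1 = 30 days (43 - 30 = 13 left)
December 1 + 13 = December 14, 2020

December 14, 2020


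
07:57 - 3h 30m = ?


04:27

Start: 477 minutes from midnight
Subtract: 210 minutes
Remaining: 477 - 210 = 267
Hours: 4, Minutes: 27


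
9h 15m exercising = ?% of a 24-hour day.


Time: 555 minutes
Day: 1440 minutes
Percentage = (555/1440) × 100 ≈ 38.5%

38.5%


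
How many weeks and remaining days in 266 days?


Weeks: 266 ÷ 7 = 38 remainder 0

38 weeks 0 days


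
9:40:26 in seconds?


Hours: 9 × 3600 = 32400
Minutes: 40 × 60 = 2400
Seconds: 26
Total = 32400 + 2400 + 26 = 34826

34826 seconds


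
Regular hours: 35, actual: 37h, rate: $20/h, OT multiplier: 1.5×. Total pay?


Regular: 35h × $20 = $700.00
Overtime: 37 - 35 = 2h
OT pay: 2h × $20 × 1.5 = $60.00
Total = $700.00 + $60.00 = $760.00

$760.00


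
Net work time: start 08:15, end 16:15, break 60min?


7h 0m (420 minutes)

Total time = (16×60+15) - (8×60+15)
= 975 - 495 = 480 min
Minus break: 480 - 60 = 420 min
= 7h 0m


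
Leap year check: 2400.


Yes

Rules: divisible by 4 AND (not by 100 OR by 400)
2400 ÷ 4 = 600 exactly → divisible by 4
2400 ÷ 100 = 24 exactly → divisible by 100
2400 ÷ 400 = 6 exactly → divisible by 400
Divisible by 400 → leap year


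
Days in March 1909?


Month: March (month 3)
March has 31 days

31 days


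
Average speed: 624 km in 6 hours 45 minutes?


Distance: 624 km
Time: 6h 45m = 405 min = 405/60 = 27/4 hours
Speed = 624 ÷ (27/4) = 624 × 4 / 27 = 2496/27 ≈ 92.4 km/h

92.4 km/h


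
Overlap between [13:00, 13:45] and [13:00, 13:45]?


45 minutes

Meeting A: 780-825 (in minutes from midnight)
Meeting B: 780-825
Overlap start = max(780, 780) = 780
Overlap end = min(825, 825) = 825
Overlap = max(0, 825 - 780) = 45 min


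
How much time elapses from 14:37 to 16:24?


1h 47m

End time in minutes: 16×60 + 24 = 984
Start time in minutes: 14×60 + 37 = 877
Difference = 984 - 877 = 107 minutes
= 1 hours 47 minutes


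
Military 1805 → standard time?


Hour: 18
18 - 12 = 6 → PM

6:05 PM


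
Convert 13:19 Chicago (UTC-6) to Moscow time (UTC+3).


22:19

Time difference = UTC+3 - UTC-6 = +9 hours
New hour = (13 + 9) mod 24
= 22 mod 24 = 22
Minutes unchanged → 22:19


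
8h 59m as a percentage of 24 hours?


0.3743 (37.43%)

Total minutes: 8×60 + 59 = 539
Day = 24×60 = 1440 minutes
Fraction = 539/1440 ≈ 0.3743
As a percentage: 539/1440 × 100 ≈ 37.43%


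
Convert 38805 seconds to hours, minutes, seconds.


10h 46m 45s

Hours: 38805 ÷ 3600 = 10 remainder 2805
Minutes: 2805 ÷ 60 = 46 remainder 45
Seconds: 45


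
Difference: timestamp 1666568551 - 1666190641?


Difference = 1666568551 - 1666190641 = 377910 seconds
In hours: 377910 / 3600 ≈ 105.0
In days: 377910 / 86400 ≈ 4.37

377910 seconds (105.0 hours / 4.37 days)


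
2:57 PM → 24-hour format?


14:57

Input: 2:57 PM
PM: 2 + 12 = 14


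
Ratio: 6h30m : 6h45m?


Duration 1: 390 minutes
Duration 2: 405 minutes
Ratio = 390:405
GCD = 15
Simplified = 26:27
As a decimal: 26/27 ≈ 0.96

26:27 (0.96)


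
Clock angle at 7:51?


70.5°

Hour hand = 7×30 + 51×0.5 = 235.5°
Minute hand = 51×6 = 306°
Difference = |235.5 - 306| = 70.5°


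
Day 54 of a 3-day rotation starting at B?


Shifts: A, B, C
Start: B (index 1)
Day 54: (1 + 54 - 1) mod 3
= 54 mod 3
= 0
Index 0 → shift A

Shift A


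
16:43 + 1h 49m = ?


Start: 1003 minutes from midnight
Add: 109 minutes
Total: 1112 minutes
Hours: 1112 ÷ 60 = 18 remainder 32

18:32


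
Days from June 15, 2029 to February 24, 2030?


From June 15, 2029 to February 24, 2030
Rest of June 2029: 30 - 15 = 15
Full months: July 31, August 31, September 30, October 31, November 30, December 31, January 31
Days into February 2030: 24
Total = 15 + 31 + 31 + 30 + 31 + 30 + 31 + 31 + 24 = 254 days

254 days


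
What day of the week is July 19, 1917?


Thursday

Zeller's congruence:
q=19, m=7, k=17, j=19
h = (19 + ⌊13×8/5⌋ + 17 + ⌊17/4⌋ + ⌊19/4⌋ - 2×19) mod 7
= (19 + 20 + 17 + 4 + 4 - 38) mod 7
= 26 mod 7 = 5
h=5 → Thursday


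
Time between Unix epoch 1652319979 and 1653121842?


Difference = 1653121842 - 1652319979 = 801863 seconds
In hours: 801863 / 3600 ≈ 222.7
In days: 801863 / 86400 ≈ 9.28

801863 seconds (222.7 hours / 9.28 days)


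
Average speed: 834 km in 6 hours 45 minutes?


123.6 km/h

Distance: 834 km
Time: 6h 45m = 405 min = 405/60 = 27/4 hours
Speed = 834 ÷ (27/4) = 834 × 4 / 27 = 3336/27 ≈ 123.6 km/h


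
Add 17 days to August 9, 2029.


Start: August 9, 2029
Add 17 days
August 9 + 17 = August 26, 2029

August 26, 2029


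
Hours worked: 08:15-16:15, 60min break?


7h 0m (420 minutes)

Total time = (16×60+15) - (8×60+15)
= 975 - 495 = 480 min
Minus break: 480 - 60 = 420 min
= 7h 0m


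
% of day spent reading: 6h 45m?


28.1%

Time: 405 minutes
Day: 1440 minutes
Percentage = (405/1440) × 100 ≈ 28.1%


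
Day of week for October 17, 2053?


Friday

Zeller's congruence:
q=17, m=10, k=53, j=20
h = (17 + ⌊13×11/5⌋ + 53 + ⌊53/4⌋ + ⌊20/4⌋ - 2×20) mod 7
= (17 + 28 + 53 + 13 + 5 - 40) mod 7
= 76 mod 7 = 6
h=6 → Friday


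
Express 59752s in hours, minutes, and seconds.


16h 35m 52s

Hours: 59752 ÷ 3600 = 16 remainder 2152
Minutes: 2152 ÷ 60 = 35 remainder 52
Seconds: 52


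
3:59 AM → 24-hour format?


03:59

Input: 3:59 AM
AM hour stays: 3


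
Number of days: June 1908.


30 days

Month: June (month 6)
June has 30 days


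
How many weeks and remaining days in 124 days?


17 weeks 5 days

Weeks: 124 ÷ 7 = 17 remainder 5


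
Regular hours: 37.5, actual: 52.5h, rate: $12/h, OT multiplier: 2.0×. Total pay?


$810.00

Regular: 37.5h × $12 = $450.00
Overtime: 52.5 - 37.5 = 15.0h
OT pay: 15.0h × $12 × 2.0 = $360.00
Total = $450.00 + $360.00 = $810.00


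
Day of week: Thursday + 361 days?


Monday

Start: Thursday (index 3)
(3 + 361) mod 7
= 364 mod 7
= 0
Index 0 → Monday


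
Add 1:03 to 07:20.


Start: 440 minutes from midnight
Add: 63 minutes
Total: 503 minutes
Hours: 503 ÷ 60 = 8 remainder 23

08:23


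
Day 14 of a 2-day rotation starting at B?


Shift A

Shifts: A, B
Start: B (index 1)
Day 14: (1 + 14 - 1) mod 2
= 14 mod 2
= 0
Index 0 → shift A


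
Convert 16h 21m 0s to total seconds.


58860 seconds

Hours: 16 × 3600 = 57600
Minutes: 21 × 60 = 1260
Seconds: 0
Total = 57600 + 1260 + 0 = 58860


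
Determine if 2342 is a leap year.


Rules: divisible by 4 AND (not by 100 OR by 400)
2342 ÷ 4 = 585 remainder 2 → not divisible by 4
Not divisible by 4 → not a leap year

No


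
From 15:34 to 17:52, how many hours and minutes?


End time in minutes: 17×60 + 52 = 1072
Start time in minutes: 15×60 + 34 = 934
Difference = 1072 - 934 = 138 minutes
= 2 hours 18 minutes

2h 18m


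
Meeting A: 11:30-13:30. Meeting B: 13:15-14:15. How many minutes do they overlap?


Meeting A: 690-810 (in minutes from midnight)
Meeting B: 795-855
Overlap start = max(690, 795) = 795
Overlap end = min(810, 855) = 810
Overlap = max(0, 810 - 795) = 15 min

15 minutes


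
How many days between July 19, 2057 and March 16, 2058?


From July 19, 2057 to March 16, 2058
Rest of July 2057: 31 - 19 = 12
Full months: August 31, September 30, October 31, November 30, December 31, January 31, February 2058 28
Days into March 2058: 16
Total = 12 + 31 + 30 + 31 + 30 + 31 + 31 + 28 + 16 = 240 days

240 days


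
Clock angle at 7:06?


Hour hand = 7×30 + 6×0.5 = 213.0°
Minute hand = 6×6 = 36°
Difference = |213.0 - 36| = 177.0°

177.0°


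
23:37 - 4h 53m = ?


Start: 1417 minutes from midnight
Subtract: 293 minutes
Remaining: 1417 - 293 = 1124
Hours: 18, Minutes: 44

18:44


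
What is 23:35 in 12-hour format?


Hour: 23
23 - 12 = 11 → PM

11:35 PM


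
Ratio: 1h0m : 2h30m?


Duration 1: 60 minutes
Duration 2: 150 minutes
Ratio = 60:150
GCD = 30
Simplified = 2:5
As a decimal: 2/5 = 0.40

2:5 (0.40)


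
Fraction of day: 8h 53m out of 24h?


Total minutes: 8×60 + 53 = 533
Day = 24×60 = 1440 minutes
Fraction = 533/1440 ≈ 0.3701
As a percentage: 533/1440 × 100 ≈ 37.01%

0.3701 (37.01%)


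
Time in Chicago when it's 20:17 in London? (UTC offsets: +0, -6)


Time difference = UTC-6 - UTC+0 = -6 hours
New hour = (20 -6) mod 24
= 14 mod 24 = 14
Minutes unchanged → 14:17

14:17


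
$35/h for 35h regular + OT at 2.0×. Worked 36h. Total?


$1295.00

Regular: 35h × $35 = $1225.00
Overtime: 36 - 35 = 1h
OT pay: 1h × $35 × 2.0 = $70.00
Total = $1225.00 + $70.00 = $1295.00


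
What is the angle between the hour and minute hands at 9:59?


54.5°

Hour hand = 9×30 + 59×0.5 = 299.5°
Minute hand = 59×6 = 354°
Difference = |299.5 - 354| = 54.5°


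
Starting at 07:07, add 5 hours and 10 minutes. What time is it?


Start: 427 minutes from midnight
Add: 310 minutes
Total: 737 minutes
Hours: 737 ÷ 60 = 12 remainder 17

12:17


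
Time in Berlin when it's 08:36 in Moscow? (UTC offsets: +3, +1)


06:36

Time difference = UTC+1 - UTC+3 = -2 hours
New hour = (8 -2) mod 24
= 6 mod 24 = 6
Minutes unchanged → 06:36


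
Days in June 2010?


30 days

Month: June (month 6)
June has 30 days


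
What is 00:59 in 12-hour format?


12:59 AM

Hour: 0
0 → 12 AM (midnight)


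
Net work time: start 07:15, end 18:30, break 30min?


Total time = (18×60+30) - (7×60+15)
= 1110 - 435 = 675 min
Minus break: 675 - 30 = 645 min
= 10h 45m

10h 45m (645 minutes)


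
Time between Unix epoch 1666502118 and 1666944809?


Difference = 1666944809 - 1666502118 = 442691 seconds
In hours: 442691 / 3600 ≈ 123.0
In days: 442691 / 86400 ≈ 5.12

442691 seconds (123.0 hours / 5.12 days)


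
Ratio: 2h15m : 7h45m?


9:31 (0.29)

Duration 1: 135 minutes
Duration 2: 465 minutes
Ratio = 135:465
GCD = 15
Simplified = 9:31
As a decimal: 9/31 ≈ 0.29


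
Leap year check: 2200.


Rules: divisible by 4 AND (not by 100 OR by 400)
2200 ÷ 4 = 550 exactly → divisible by 4
2200 ÷ 100 = 22 exactly → divisible by 100
2200 ÷ 400 = 5 remainder 200 → not divisible by 400
Divisible by 100 but not by 400 → not a leap year

No


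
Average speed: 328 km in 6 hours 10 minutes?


53.2 km/h

Distance: 328 km
Time: 6h 10m = 370 min = 370/60 = 37/6 hours
Speed = 328 ÷ (37/6) = 328 × 6 / 37 = 1968/37 ≈ 53.2 km/h


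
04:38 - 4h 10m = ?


Start: 278 minutes from midnight
Subtract: 250 minutes
Remaining: 278 - 250 = 28
Hours: 0, Minutes: 28

00:28


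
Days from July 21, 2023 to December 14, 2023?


146 days

From July 21, 2023 to December 14, 2023
Rest of July 2023: 31 - 21 = 10
Full months: August 31, September 30, October 31, November 30
Days into December 2023: 14
Total = 10 + 31 + 30 + 31 + 30 + 14 = 146 days


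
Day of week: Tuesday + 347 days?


Start: Tuesday (index 1)
(1 + 347) mod 7
= 348 mod 7
= 5
Index 5 → Saturday

Saturday


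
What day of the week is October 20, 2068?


Zeller's congruence:
q=20, m=10, k=68, j=20
h = (20 + ⌊13×11/5⌋ + 68 + ⌊68/4⌋ + ⌊20/4⌋ - 2×20) mod 7
= (20 + 28 + 68 + 17 + 5 - 40) mod 7
= 98 mod 7 = 0
h=0 → Saturday

Saturday


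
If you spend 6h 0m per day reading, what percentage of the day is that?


25.0%

Time: 360 minutes
Day: 1440 minutes
Percentage = (360/1440) × 100 = 25.0%


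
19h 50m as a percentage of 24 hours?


Total minutes: 19×60 + 50 = 1190
Day = 24×60 = 1440 minutes
Fraction = 1190/1440 ≈ 0.8264
As a percentage: 1190/1440 × 100 ≈ 82.64%

0.8264 (82.64%)


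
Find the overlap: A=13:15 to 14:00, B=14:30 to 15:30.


Meeting A: 795-840 (in minutes from midnight)
Meeting B: 870-930
Overlap start = max(795, 870) = 870
Overlap end = min(840, 930) = 840
Overlap = max(0, 840 - 870) = 0 min

0 minutes


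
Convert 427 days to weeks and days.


61 weeks 0 days

Weeks: 427 ÷ 7 = 61 remainder 0


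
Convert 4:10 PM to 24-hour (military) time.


16:10

Input: 4:10 PM
PM: 4 + 12 = 16


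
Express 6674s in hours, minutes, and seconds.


1h 51m 14s

Hours: 6674 ÷ 3600 = 1 remainder 3074
Minutes: 3074 ÷ 60 = 51 remainder 14
Seconds: 14


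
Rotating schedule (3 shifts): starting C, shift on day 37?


Shift C

Shifts: A, B, C
Start: C (index 2)
Day 37: (2 + 37 - 1) mod 3
= 38 mod 3
= 2
Index 2 → shift C


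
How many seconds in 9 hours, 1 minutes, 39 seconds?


32499 seconds

Hours: 9 × 3600 = 32400
Minutes: 1 × 60 = 60
Seconds: 39
Total = 32400 + 60 + 39 = 32499


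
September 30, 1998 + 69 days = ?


December 8, 1998

Start: September 30, 1998
Add 69 days
September 30 → October 1: 30 - 30 + 1 = 1 days (69 - 1 = 68 left)
October 1 → November 1: 31 - 1 + 1 = 31 days (68 - 31 = 37 left)
November 1 → December 1: 30 - 1 + 1 = 30 days (37 - 30 = 7 left)
December 1 + 7 = December 8, 1998


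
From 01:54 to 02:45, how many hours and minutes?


End time in minutes: 2×60 + 45 = 165
Start time in minutes: 1×60 + 54 = 114
Difference = 165 - 114 = 51 minutes
= 0 hours 51 minutes

0h 51m


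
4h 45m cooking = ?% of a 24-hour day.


Time: 285 minutes
Day: 1440 minutes
Percentage = (285/1440) × 100 ≈ 19.8%

19.8%


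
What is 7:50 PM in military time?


19:50

Input: 7:50 PM
PM: 7 + 12 = 19


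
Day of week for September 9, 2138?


Tuesday

Zeller's congruence:
q=9, m=9, k=38, j=21
h = (9 + ⌊13×10/5⌋ + 38 + ⌊38/4⌋ + ⌊21/4⌋ - 2×21) mod 7
= (9 + 26 + 38 + 9 + 5 - 42) mod 7
= 45 mod 7 = 3
h=3 → Tuesday


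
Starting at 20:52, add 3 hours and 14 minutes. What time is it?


00:06 (next day)

Start: 1252 minutes from midnight
Add: 194 minutes
Total: 1446 minutes
Hours: 1446 ÷ 60 = 24 remainder 6
24 ≥ 24 → 24 - 24 = 0 (next day)


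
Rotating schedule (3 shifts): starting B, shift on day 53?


Shifts: A, B, C
Start: B (index 1)
Day 53: (1 + 53 - 1) mod 3
= 53 mod 3
= 2
Index 2 → shift C

Shift C


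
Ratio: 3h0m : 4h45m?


12:19 (0.63)

Duration 1: 180 minutes
Duration 2: 285 minutes
Ratio = 180:285
GCD = 15
Simplified = 12:19
As a decimal: 12/19 ≈ 0.63


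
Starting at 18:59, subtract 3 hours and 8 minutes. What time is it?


15:51

Start: 1139 minutes from midnight
Subtract: 188 minutes
Remaining: 1139 - 188 = 951
Hours: 15, Minutes: 51


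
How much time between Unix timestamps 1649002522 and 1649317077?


314555 seconds (87.4 hours / 3.64 days)

Difference = 1649317077 - 1649002522 = 314555 seconds
In hours: 314555 / 3600 ≈ 87.4
In days: 314555 / 86400 ≈ 3.64


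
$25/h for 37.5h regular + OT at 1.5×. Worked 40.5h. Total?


Regular: 37.5h × $25 = $937.50
Overtime: 40.5 - 37.5 = 3.0h
OT pay: 3.0h × $25 × 1.5 = $112.50
Total = $937.50 + $112.50 = $1050.00

$1050.00


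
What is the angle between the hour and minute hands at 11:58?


11.0°

Hour hand = 11×30 + 58×0.5 = 359.0°
Minute hand = 58×6 = 348°
Difference = |359.0 - 348| = 11.0°


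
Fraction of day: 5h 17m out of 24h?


0.2201 (22.01%)

Total minutes: 5×60 + 17 = 317
Day = 24×60 = 1440 minutes
Fraction = 317/1440 ≈ 0.2201
As a percentage: 317/1440 × 100 ≈ 22.01%


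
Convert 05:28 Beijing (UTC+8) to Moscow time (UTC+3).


Time difference = UTC+3 - UTC+8 = -5 hours
New hour = (5 -5) mod 24
= 0 mod 24 = 0
Minutes unchanged → 00:28

00:28


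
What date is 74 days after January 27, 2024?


April 10, 2024

Start: January 27, 2024
Add 74 days
January 27 → February 1: 31 - 27 + 1 = 5 days (74 - 5 = 69 left)
February 1 → March 1: 29 - 1 + 1 = 29 days (69 - 29 = 40 left)
March 1 → April 1: 31 - 1 + 1 = 31 days (40 - 31 = 9 left)
April 1 + 9 = April 10, 2024


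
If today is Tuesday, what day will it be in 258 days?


Monday

Start: Tuesday (index 1)
(1 + 258) mod 7
= 259 mod 7
= 0
Index 0 → Monday


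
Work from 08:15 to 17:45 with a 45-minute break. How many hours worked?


8h 45m (525 minutes)

Total time = (17×60+45) - (8×60+15)
= 1065 - 495 = 570 min
Minus break: 570 - 45 = 525 min
= 8h 45m


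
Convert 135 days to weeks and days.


Weeks: 135 ÷ 7 = 19 remainder 2

19 weeks 2 days


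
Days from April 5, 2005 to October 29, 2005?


From April 5, 2005 to October 29, 2005
Rest of April 2005: 30 - 5 = 25
Full months: May 31, June 30, July 31, August 31, September 30
Days into October 2005: 29
Total = 25 + 31 + 30 + 31 + 31 + 30 + 29 = 207 days

207 days


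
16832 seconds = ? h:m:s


Hours: 16832 ÷ 3600 = 4 remainder 2432
Minutes: 2432 ÷ 60 = 40 remainder 32
Seconds: 32

4h 40m 32s


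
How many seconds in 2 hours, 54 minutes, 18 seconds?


10458 seconds

Hours: 2 × 3600 = 7200
Minutes: 54 × 60 = 3240
Seconds: 18
Total = 7200 + 3240 + 18 = 10458


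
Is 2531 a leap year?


No

Rules: divisible by 4 AND (not by 100 OR by 400)
2531 ÷ 4 = 632 remainder 3 → not divisible by 4
Not divisible by 4 → not a leap year


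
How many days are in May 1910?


31 days

Month: May (month 5)
May has 31 days


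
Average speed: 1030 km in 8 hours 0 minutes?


Distance: 1030 km
Time: 8 hours
Speed = 1030 / 8 ≈ 128.8 km/h

128.8 km/h


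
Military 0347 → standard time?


Hour: 3
3 < 12 → AM

3:47 AM


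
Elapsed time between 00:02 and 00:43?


End time in minutes: 0×60 + 43 = 43
Start time in minutes: 0×60 + 2 = 2
Difference = 43 - 2 = 41 minutes
= 0 hours 41 minutes

0h 41m


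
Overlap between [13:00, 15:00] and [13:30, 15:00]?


Meeting A: 780-900 (in minutes from midnight)
Meeting B: 810-900
Overlap start = max(780, 810) = 810
Overlap end = min(900, 900) = 900
Overlap = max(0, 900 - 810) = 90 min

90 minutes


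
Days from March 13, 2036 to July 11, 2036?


120 days

From March 13, 2036 to July 11, 2036
Rest of March 2036: 31 - 13 = 18
Full months: April 30, May 31, June 30
Days into July 2036: 11
Total = 18 + 30 + 31 + 30 + 11 = 120 days


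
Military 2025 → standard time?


8:25 PM

Hour: 20
20 - 12 = 8 → PM


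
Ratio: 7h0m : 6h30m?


14:13 (1.08)

Duration 1: 420 minutes
Duration 2: 390 minutes
Ratio = 420:390
GCD = 30
Simplified = 14:13
As a decimal: 14/13 ≈ 1.08


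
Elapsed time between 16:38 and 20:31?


End time in minutes: 20×60 + 31 = 1231
Start time in minutes: 16×60 + 38 = 998
Difference = 1231 - 998 = 233 minutes
= 3 hours 53 minutes

3h 53m


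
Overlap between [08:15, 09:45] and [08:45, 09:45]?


60 minutes

Meeting A: 495-585 (in minutes from midnight)
Meeting B: 525-585
Overlap start = max(495, 525) = 525
Overlap end = min(585, 585) = 585
Overlap = max(0, 585 - 525) = 60 min


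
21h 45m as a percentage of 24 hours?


0.9063 (90.63%)

Total minutes: 21×60 + 45 = 1305
Day = 24×60 = 1440 minutes
Fraction = 1305/1440 ≈ 0.9063
As a percentage: 1305/1440 × 100 ≈ 90.63%


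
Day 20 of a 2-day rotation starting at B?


Shift A

Shifts: A, B
Start: B (index 1)
Day 20: (1 + 20 - 1) mod 2
= 20 mod 2
= 0
Index 0 → shift A


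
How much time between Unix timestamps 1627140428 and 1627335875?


Difference = 1627335875 - 1627140428 = 195447 seconds
In hours: 195447 / 3600 ≈ 54.3
In days: 195447 / 86400 ≈ 2.26

195447 seconds (54.3 hours / 2.26 days)


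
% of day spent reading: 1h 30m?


6.3%

Time: 90 minutes
Day: 1440 minutes
Percentage = (90/1440) × 100 ≈ 6.3%


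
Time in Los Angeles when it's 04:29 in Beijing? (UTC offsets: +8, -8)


Time difference = UTC-8 - UTC+8 = -16 hours
New hour = (4 -16) mod 24
= -12 mod 24 = 12
Minutes unchanged → 12:29; -12 < 0 → previous day

12:29 (previous day)


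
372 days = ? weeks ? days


Weeks: 372 ÷ 7 = 53 remainder 1

53 weeks 1 days


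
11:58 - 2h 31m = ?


09:27

Start: 718 minutes from midnight
Subtract: 151 minutes
Remaining: 718 - 151 = 567
Hours: 9, Minutes: 27


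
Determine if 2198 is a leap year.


Rules: divisible by 4 AND (not by 100 OR by 400)
2198 ÷ 4 = 549 remainder 2 → not divisible by 4
Not divisible by 4 → not a leap year

No


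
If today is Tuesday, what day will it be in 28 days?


Tuesday

Start: Tuesday (index 1)
(1 + 28) mod 7
= 29 mod 7
= 1
Index 1 → Tuesday


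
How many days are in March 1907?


Month: March (month 3)
March has 31 days

31 days


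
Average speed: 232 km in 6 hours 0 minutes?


Distance: 232 km
Time: 6 hours
Speed = 232 / 6 ≈ 38.7 km/h

38.7 km/h


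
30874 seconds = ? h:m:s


8h 34m 34s

Hours: 30874 ÷ 3600 = 8 remainder 2074
Minutes: 2074 ÷ 60 = 34 remainder 34
Seconds: 34


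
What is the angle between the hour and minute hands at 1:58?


Hour hand = 1×30 + 58×0.5 = 59.0°
Minute hand = 58×6 = 348°
Difference = |59.0 - 348| = 289.0°
Since > 180°: 360 - 289.0 = 71.0°

71.0°


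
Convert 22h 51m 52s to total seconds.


Hours: 22 × 3600 = 79200
Minutes: 51 × 60 = 3060
Seconds: 52
Total = 79200 + 3060 + 52 = 82312

82312 seconds


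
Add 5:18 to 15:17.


Start: 917 minutes from midnight
Add: 318 minutes
Total: 1235 minutes
Hours: 1235 ÷ 60 = 20 remainder 35

20:35


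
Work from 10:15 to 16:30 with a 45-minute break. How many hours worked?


5h 30m (330 minutes)

Total time = (16×60+30) - (10×60+15)
= 990 - 615 = 375 min
Minus break: 375 - 45 = 330 min
= 5h 30m


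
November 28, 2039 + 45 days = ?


January 12, 2040

Start: November 28, 2039
Add 45 days
November 28 → December 1: 30 - 28 + 1 = 3 days (45 - 3 = 42 left)
December 1 → January 1: 31 - 1 + 1 = 31 days (42 - 31 = 11 left)
January 1 + 11 = January 12, 2040


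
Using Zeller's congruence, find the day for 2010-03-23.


Zeller's congruence:
q=23, m=3, k=10, j=20
h = (23 + ⌊13×4/5⌋ + 10 + ⌊10/4⌋ + ⌊20/4⌋ - 2×20) mod 7
= (23 + 10 + 10 + 2 + 5 - 40) mod 7
= 10 mod 7 = 3
h=3 → Tuesday

Tuesday


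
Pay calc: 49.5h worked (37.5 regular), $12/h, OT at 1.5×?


Regular: 37.5h × $12 = $450.00
Overtime: 49.5 - 37.5 = 12.0h
OT pay: 12.0h × $12 × 1.5 = $216.00
Total = $450.00 + $216.00 = $666.00

$666.00


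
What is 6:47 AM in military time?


Input: 6:47 AM
AM hour stays: 6

06:47


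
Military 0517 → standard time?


Hour: 5
5 < 12 → AM

5:17 AM


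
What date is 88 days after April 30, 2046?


July 27, 2046

Start: April 30, 2046
Add 88 days
April 30 → May 1: 30 - 30 + 1 = 1 days (88 - 1 = 87 left)
May 1 → June 1: 31 - 1 + 1 = 31 days (87 - 31 = 56 left)
June 1 → July 1: 30 - 1 + 1 = 30 days (56 - 30 = 26 left)
July 1 + 26 = July 27, 2046


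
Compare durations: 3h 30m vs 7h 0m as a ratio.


Duration 1: 210 minutes
Duration 2: 420 minutes
Ratio = 210:420
GCD = 210
Simplified = 1:2
As a decimal: 1/2 = 0.50

1:2 (0.50)


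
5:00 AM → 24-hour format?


05:00

Input: 5:00 AM
AM hour stays: 5


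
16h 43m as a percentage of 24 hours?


Total minutes: 16×60 + 43 = 1003
Day = 24×60 = 1440 minutes
Fraction = 1003/1440 ≈ 0.6965
As a percentage: 1003/1440 × 100 ≈ 69.65%

0.6965 (69.65%)


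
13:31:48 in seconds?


Hours: 13 × 3600 = 46800
Minutes: 31 × 60 = 1860
Seconds: 48
Total = 46800 + 1860 + 48 = 48708

48708 seconds


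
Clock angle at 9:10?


145.0°

Hour hand = 9×30 + 10×0.5 = 275.0°
Minute hand = 10×6 = 60°
Difference = |275.0 - 60| = 215.0°
Since > 180°: 360 - 215.0 = 145.0°


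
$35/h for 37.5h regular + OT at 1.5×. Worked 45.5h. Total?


Regular: 37.5h × $35 = $1312.50
Overtime: 45.5 - 37.5 = 8.0h
OT pay: 8.0h × $35 × 1.5 = $420.00
Total = $1312.50 + $420.00 = $1732.50

$1732.50


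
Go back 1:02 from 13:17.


12:15

Start: 797 minutes from midnight
Subtract: 62 minutes
Remaining: 797 - 62 = 735
Hours: 12, Minutes: 15


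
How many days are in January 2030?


31 days

Month: January (month 1)
January has 31 days


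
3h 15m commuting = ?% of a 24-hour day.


Time: 195 minutes
Day: 1440 minutes
Percentage = (195/1440) × 100 ≈ 13.5%

13.5%


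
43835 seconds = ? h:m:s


12h 10m 35s

Hours: 43835 ÷ 3600 = 12 remainder 635
Minutes: 635 ÷ 60 = 10 remainder 35
Seconds: 35


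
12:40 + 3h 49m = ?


Start: 760 minutes from midnight
Add: 229 minutes
Total: 989 minutes
Hours: 989 ÷ 60 = 16 remainder 29

16:29


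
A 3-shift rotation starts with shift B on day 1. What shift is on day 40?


Shifts: A, B, C
Start: B (index 1)
Day 40: (1 + 40 - 1) mod 3
= 40 mod 3
= 1
Index 1 → shift B

Shift B


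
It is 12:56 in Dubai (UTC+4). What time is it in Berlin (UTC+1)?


Time difference = UTC+1 - UTC+4 = -3 hours
New hour = (12 -3) mod 24
= 9 mod 24 = 9
Minutes unchanged → 09:56

09:56


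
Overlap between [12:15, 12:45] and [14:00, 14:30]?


Meeting A: 735-765 (in minutes from midnight)
Meeting B: 840-870
Overlap start = max(735, 840) = 840
Overlap end = min(765, 870) = 765
Overlap = max(0, 765 - 840) = 0 min

0 minutes


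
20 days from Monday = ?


Sunday

Start: Monday (index 0)
(0 + 20) mod 7
= 20 mod 7
= 6
Index 6 → Sunday


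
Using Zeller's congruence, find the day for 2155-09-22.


Zeller's congruence:
q=22, m=9, k=55, j=21
h = (22 + ⌊13×10/5⌋ + 55 + ⌊55/4⌋ + ⌊21/4⌋ - 2×21) mod 7
= (22 + 26 + 55 + 13 + 5 - 42) mod 7
= 79 mod 7 = 2
h=2 → Monday

Monday


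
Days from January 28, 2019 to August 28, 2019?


212 days

From January 28, 2019 to August 28, 2019
Rest of January 2019: 31 - 28 = 3
Full months: February 2019 28, March 31, April 30, May 31, June 30, July 31
Days into August 2019: 28
Total = 3 + 28 + 31 + 30 + 31 + 30 + 31 + 28 = 212 days


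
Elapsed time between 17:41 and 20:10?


End time in minutes: 20×60 + 10 = 1210
Start time in minutes: 17×60 + 41 = 1061
Difference = 1210 - 1061 = 149 minutes
= 2 hours 29 minutes

2h 29m


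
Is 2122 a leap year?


Rules: divisible by 4 AND (not by 100 OR by 400)
2122 ÷ 4 = 530 remainder 2 → not divisible by 4
Not divisible by 4 → not a leap year

No


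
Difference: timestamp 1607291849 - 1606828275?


463574 seconds (128.8 hours / 5.37 days)

Difference = 1607291849 - 1606828275 = 463574 seconds
In hours: 463574 / 3600 ≈ 128.8
In days: 463574 / 86400 ≈ 5.37


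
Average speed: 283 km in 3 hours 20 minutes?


Distance: 283 km
Time: 3h 20m = 200 min = 200/60 = 10/3 hours
Speed = 283 ÷ (10/3) = 283 × 3 / 10 = 849/10 = 84.9 km/h

84.9 km/h


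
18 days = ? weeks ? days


2 weeks 4 days

Weeks: 18 ÷ 7 = 2 remainder 4


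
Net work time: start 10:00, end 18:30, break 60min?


Total time = (18×60+30) - (10×60+0)
= 1110 - 600 = 510 min
Minus break: 510 - 60 = 450 min
= 7h 30m

7h 30m (450 minutes)


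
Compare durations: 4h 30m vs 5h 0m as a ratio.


9:10 (0.90)

Duration 1: 270 minutes
Duration 2: 300 minutes
Ratio = 270:300
GCD = 30
Simplified = 9:10
As a decimal: 9/10 = 0.90


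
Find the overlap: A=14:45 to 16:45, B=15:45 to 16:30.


45 minutes

Meeting A: 885-1005 (in minutes from midnight)
Meeting B: 945-990
Overlap start = max(885, 945) = 945
Overlap end = min(1005, 990) = 990
Overlap = max(0, 990 - 945) = 45 min


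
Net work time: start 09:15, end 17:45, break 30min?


8h 0m (480 minutes)

Total time = (17×60+45) - (9×60+15)
= 1065 - 555 = 510 min
Minus break: 510 - 30 = 480 min
= 8h 0m


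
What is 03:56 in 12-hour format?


3:56 AM

Hour: 3
3 < 12 → AM


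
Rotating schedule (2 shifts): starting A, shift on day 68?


Shift B

Shifts: A, B
Start: A (index 0)
Day 68: (0 + 68 - 1) mod 2
= 67 mod 2
= 1
Index 1 → shift B


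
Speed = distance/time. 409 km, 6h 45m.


60.6 km/h

Distance: 409 km
Time: 6h 45m = 405 min = 405/60 = 27/4 hours
Speed = 409 ÷ (27/4) = 409 × 4 / 27 = 1636/27 ≈ 60.6 km/h


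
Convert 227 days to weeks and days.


32 weeks 3 days

Weeks: 227 ÷ 7 = 32 remainder 3


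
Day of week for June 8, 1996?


Zeller's congruence:
q=8, m=6, k=96, j=19
h = (8 + ⌊13×7/5⌋ + 96 + ⌊96/4⌋ + ⌊19/4⌋ - 2×19) mod 7
= (8 + 18 + 96 + 24 + 4 - 38) mod 7
= 112 mod 7 = 0
h=0 → Saturday

Saturday


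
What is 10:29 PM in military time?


Input: 10:29 PM
PM: 10 + 12 = 22

22:29


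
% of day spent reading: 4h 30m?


Time: 270 minutes
Day: 1440 minutes
Percentage = (270/1440) × 100 ≈ 18.8%

18.8%


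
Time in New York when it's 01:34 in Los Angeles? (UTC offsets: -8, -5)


Time difference = UTC-5 - UTC-8 = +3 hours
New hour = (1 + 3) mod 24
= 4 mod 24 = 4
Minutes unchanged → 04:34

04:34


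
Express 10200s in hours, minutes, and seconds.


2h 50m 0s

Hours: 10200 ÷ 3600 = 2 remainder 3000
Minutes: 3000 ÷ 60 = 50 remainder 0
Seconds: 0


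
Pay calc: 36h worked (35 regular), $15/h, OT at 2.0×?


Regular: 35h × $15 = $525.00
Overtime: 36 - 35 = 1h
OT pay: 1h × $15 × 2.0 = $30.00
Total = $525.00 + $30.00 = $555.00

$555.00


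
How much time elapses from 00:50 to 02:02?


End time in minutes: 2×60 + 2 = 122
Start time in minutes: 0×60 + 50 = 50
Difference = 122 - 50 = 72 minutes
= 1 hours 12 minutes

1h 12m


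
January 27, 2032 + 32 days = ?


February 28, 2032

Start: January 27, 2032
Add 32 days
January 27 → February 1: 31 - 27 + 1 = 5 days (32 - 5 = 27 left)
February 1 + 27 = February 28, 2032


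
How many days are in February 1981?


Month: February (month 2)
February: 28 or 29 (leap year)
1981 leap year? No

28 days


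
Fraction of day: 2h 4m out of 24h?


Total minutes: 2×60 + 4 = 124
Day = 24×60 = 1440 minutes
Fraction = 124/1440 ≈ 0.0861
As a percentage: 124/1440 × 100 ≈ 8.61%

0.0861 (8.61%)


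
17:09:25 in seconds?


61765 seconds

Hours: 17 × 3600 = 61200
Minutes: 9 × 60 = 540
Seconds: 25
Total = 61200 + 540 + 25 = 61765


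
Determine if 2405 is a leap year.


No

Rules: divisible by 4 AND (not by 100 OR by 400)
2405 ÷ 4 = 601 remainder 1 → not divisible by 4
Not divisible by 4 → not a leap year


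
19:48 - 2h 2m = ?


Start: 1188 minutes from midnight
Subtract: 122 minutes
Remaining: 1188 - 122 = 1066
Hours: 17, Minutes: 46

17:46


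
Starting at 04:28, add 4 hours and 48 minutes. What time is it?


09:16

Start: 268 minutes from midnight
Add: 288 minutes
Total: 556 minutes
Hours: 556 ÷ 60 = 9 remainder 16


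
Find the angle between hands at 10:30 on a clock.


135.0°

Hour hand = 10×30 + 30×0.5 = 315.0°
Minute hand = 30×6 = 180°
Difference = |315.0 - 180| = 135.0°


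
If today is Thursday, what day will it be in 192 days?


Start: Thursday (index 3)
(3 + 192) mod 7
= 195 mod 7
= 6
Index 6 → Sunday

Sunday


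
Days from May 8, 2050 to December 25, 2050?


From May 8, 2050 to December 25, 2050
Rest of May 2050: 31 - 8 = 23
Full months: June 30, July 31, August 31, September 30, October 31, November 30
Days into December 2050: 25
Total = 23 + 30 + 31 + 31 + 30 + 31 + 30 + 25 = 231 days

231 days


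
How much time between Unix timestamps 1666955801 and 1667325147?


369346 seconds (102.6 hours / 4.27 days)

Difference = 1667325147 - 1666955801 = 369346 seconds
In hours: 369346 / 3600 ≈ 102.6
In days: 369346 / 86400 ≈ 4.27


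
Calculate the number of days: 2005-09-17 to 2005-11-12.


56 days

From September 17, 2005 to November 12, 2005
Rest of September 2005: 30 - 17 = 13
Full months: October 31
Days into November 2005: 12
Total = 13 + 31 + 12 = 56 days


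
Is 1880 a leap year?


Yes

Rules: divisible by 4 AND (not by 100 OR by 400)
1880 ÷ 4 = 470 exactly → divisible by 4
1880 ÷ 100 = 18 remainder 80 → not divisible by 100
Divisible by 4 but not by 100 → leap year


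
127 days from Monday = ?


Tuesday

Start: Monday (index 0)
(0 + 127) mod 7
= 127 mod 7
= 1
Index 1 → Tuesday


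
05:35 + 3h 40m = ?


09:15

Start: 335 minutes from midnight
Add: 220 minutes
Total: 555 minutes
Hours: 555 ÷ 60 = 9 remainder 15


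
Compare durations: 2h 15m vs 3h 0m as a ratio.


3:4 (0.75)

Duration 1: 135 minutes
Duration 2: 180 minutes
Ratio = 135:180
GCD = 45
Simplified = 3:4
As a decimal: 3/4 = 0.75


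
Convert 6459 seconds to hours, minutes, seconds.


1h 47m 39s

Hours: 6459 ÷ 3600 = 1 remainder 2859
Minutes: 2859 ÷ 60 = 47 remainder 39
Seconds: 39


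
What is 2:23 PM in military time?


14:23

Input: 2:23 PM
PM: 2 + 12 = 14


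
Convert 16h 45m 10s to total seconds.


60310 seconds

Hours: 16 × 3600 = 57600
Minutes: 45 × 60 = 2700
Seconds: 10
Total = 57600 + 2700 + 10 = 60310


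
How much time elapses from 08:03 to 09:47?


End time in minutes: 9×60 + 47 = 587
Start time in minutes: 8×60 + 3 = 483
Difference = 587 - 483 = 104 minutes
= 1 hours 44 minutes

1h 44m


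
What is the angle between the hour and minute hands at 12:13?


Hour hand (12 ≡ 0 on the dial): 0×30 + 13×0.5 = 6.5°
Minute hand = 13×6 = 78°
Difference = |6.5 - 78| = 71.5°

71.5°


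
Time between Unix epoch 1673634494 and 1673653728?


19234 seconds (5.3 hours / 0.22 days)

Difference = 1673653728 - 1673634494 = 19234 seconds
In hours: 19234 / 3600 ≈ 5.3
In days: 19234 / 86400 ≈ 0.22


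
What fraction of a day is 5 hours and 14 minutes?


Total minutes: 5×60 + 14 = 314
Day = 24×60 = 1440 minutes
Fraction = 314/1440 ≈ 0.2181
As a percentage: 314/1440 × 100 ≈ 21.81%

0.2181 (21.81%)


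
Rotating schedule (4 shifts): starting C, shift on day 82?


Shift D

Shifts: A, B, C, D
Start: C (index 2)
Day 82: (2 + 82 - 1) mod 4
= 83 mod 4
= 3
Index 3 → shift D


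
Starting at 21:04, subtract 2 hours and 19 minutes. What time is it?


18:45

Start: 1264 minutes from midnight
Subtract: 139 minutes
Remaining: 1264 - 139 = 1125
Hours: 18, Minutes: 45


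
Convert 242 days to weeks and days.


34 weeks 4 days

Weeks: 242 ÷ 7 = 34 remainder 4


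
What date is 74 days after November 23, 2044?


February 5, 2045

Start: November 23, 2044
Add 74 days
November 23 → December 1: 30 - 23 + 1 = 8 days (74 - 8 = 66 left)
December 1 → January 1: 31 - 1 + 1 = 31 days (66 - 31 = 35 left)
January 1 → February 1: 31 - 1 + 1 = 31 days (35 - 31 = 4 left)
February 1 + 4 = February 5, 2045


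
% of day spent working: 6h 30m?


27.1%

Time: 390 minutes
Day: 1440 minutes
Percentage = (390/1440) × 100 ≈ 27.1%


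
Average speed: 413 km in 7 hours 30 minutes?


55.1 km/h

Distance: 413 km
Time: 7h 30m = 450 min = 450/60 = 15/2 hours
Speed = 413 ÷ (15/2) = 413 × 2 / 15 = 826/15 ≈ 55.1 km/h
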